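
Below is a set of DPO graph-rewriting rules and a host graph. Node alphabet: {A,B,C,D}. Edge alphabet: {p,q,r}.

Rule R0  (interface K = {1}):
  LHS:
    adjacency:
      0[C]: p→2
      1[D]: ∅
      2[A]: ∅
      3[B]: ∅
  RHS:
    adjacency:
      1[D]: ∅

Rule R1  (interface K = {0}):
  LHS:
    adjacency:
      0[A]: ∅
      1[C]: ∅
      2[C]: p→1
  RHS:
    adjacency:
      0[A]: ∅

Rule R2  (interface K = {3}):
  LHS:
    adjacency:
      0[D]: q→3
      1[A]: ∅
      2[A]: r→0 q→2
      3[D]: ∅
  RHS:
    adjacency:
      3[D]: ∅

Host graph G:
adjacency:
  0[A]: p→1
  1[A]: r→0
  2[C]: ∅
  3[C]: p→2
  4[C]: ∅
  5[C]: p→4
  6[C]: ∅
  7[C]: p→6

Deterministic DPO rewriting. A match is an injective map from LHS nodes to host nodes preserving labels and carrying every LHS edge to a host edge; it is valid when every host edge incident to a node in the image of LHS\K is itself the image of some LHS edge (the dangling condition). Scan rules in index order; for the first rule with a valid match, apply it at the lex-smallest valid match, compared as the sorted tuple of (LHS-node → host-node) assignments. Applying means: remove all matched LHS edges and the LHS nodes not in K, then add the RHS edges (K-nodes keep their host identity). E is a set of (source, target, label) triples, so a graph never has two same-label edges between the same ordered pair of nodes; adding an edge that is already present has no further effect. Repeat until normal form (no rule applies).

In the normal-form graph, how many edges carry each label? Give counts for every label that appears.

start.  V:8 E:5  edges: 0-p->1 1-r->0 3-p->2 5-p->4 7-p->6
1. fire R1 via {0↦0, 1↦2, 2↦3}  →  V:6 E:4  edges: 0-p->1 1-r->0 5-p->4 7-p->6
2. fire R1 via {0↦0, 1↦4, 2↦5}  →  V:4 E:3  edges: 0-p->1 1-r->0 7-p->6
3. fire R1 via {0↦0, 1↦6, 2↦7}  →  V:2 E:2  edges: 0-p->1 1-r->0
final graph: no rule applies after step 3
NF edges: [(0, 1, 'p'), (1, 0, 'r')]

Answer: p:1 r:1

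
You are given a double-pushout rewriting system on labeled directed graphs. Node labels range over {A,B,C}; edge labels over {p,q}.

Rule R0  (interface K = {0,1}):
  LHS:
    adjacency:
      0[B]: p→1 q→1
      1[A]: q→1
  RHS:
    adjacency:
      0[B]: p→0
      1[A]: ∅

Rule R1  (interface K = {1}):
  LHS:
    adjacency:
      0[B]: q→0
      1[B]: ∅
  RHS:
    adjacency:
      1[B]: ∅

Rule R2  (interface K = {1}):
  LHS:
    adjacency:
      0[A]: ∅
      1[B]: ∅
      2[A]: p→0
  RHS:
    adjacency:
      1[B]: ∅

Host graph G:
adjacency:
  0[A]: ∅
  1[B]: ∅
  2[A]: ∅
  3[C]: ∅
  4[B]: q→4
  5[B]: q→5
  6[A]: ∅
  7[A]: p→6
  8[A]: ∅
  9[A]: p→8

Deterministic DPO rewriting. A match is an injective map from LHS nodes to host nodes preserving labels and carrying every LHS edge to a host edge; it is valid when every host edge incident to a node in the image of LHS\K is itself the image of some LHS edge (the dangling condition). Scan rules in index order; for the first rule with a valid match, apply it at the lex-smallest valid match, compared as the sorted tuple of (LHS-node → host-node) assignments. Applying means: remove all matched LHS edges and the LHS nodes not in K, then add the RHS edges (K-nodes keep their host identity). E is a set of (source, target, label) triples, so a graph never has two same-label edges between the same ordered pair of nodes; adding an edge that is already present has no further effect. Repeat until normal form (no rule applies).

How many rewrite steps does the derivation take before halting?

Answer: 4

Rewrite trace:
start.  V:10 E:4  edges: 4-q->4 5-q->5 7-p->6 9-p->8
1. fire R1 via {0↦4, 1↦1}  →  V:9 E:3  edges: 5-q->5 7-p->6 9-p->8
2. fire R1 via {0↦5, 1↦1}  →  V:8 E:2  edges: 7-p->6 9-p->8
3. fire R2 via {0↦6, 1↦1, 2↦7}  →  V:6 E:1  edges: 9-p->8
4. fire R2 via {0↦8, 1↦1, 2↦9}  →  V:4 E:0  edges: ∅
normal form: no rule applies after step 4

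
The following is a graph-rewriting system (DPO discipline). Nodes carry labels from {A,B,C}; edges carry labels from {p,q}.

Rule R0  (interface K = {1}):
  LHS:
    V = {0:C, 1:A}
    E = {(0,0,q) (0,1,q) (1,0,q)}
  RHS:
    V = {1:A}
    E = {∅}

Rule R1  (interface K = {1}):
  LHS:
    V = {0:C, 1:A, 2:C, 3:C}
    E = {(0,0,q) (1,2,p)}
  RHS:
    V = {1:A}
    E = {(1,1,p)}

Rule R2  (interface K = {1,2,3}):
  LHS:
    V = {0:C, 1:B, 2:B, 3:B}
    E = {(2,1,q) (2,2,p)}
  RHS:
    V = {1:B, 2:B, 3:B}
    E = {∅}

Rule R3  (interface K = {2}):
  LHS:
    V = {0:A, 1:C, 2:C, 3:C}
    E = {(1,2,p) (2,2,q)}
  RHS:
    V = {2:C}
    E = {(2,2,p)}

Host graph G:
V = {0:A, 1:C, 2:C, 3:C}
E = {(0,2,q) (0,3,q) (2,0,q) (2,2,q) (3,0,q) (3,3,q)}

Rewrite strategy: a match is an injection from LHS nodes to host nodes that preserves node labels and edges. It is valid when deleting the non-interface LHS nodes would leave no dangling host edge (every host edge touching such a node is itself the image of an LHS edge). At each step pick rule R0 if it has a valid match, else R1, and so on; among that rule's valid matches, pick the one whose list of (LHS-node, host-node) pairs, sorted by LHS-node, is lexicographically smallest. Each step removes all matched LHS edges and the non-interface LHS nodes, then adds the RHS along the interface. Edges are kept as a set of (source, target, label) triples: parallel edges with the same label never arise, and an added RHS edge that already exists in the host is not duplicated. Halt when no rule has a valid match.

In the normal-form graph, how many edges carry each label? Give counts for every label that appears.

Answer: (no edges)

Steps:
start.  V:4 E:6  edges: 0-q->2 0-q->3 2-q->0 2-q->2 3-q->0 3-q->3
1. fire R0 via {0↦2, 1↦0}  →  V:3 E:3  edges: 0-q->3 3-q->0 3-q->3
2. fire R0 via {0↦3, 1↦0}  →  V:2 E:0  edges: ∅
final graph: no rule applies after step 2
NF edges: []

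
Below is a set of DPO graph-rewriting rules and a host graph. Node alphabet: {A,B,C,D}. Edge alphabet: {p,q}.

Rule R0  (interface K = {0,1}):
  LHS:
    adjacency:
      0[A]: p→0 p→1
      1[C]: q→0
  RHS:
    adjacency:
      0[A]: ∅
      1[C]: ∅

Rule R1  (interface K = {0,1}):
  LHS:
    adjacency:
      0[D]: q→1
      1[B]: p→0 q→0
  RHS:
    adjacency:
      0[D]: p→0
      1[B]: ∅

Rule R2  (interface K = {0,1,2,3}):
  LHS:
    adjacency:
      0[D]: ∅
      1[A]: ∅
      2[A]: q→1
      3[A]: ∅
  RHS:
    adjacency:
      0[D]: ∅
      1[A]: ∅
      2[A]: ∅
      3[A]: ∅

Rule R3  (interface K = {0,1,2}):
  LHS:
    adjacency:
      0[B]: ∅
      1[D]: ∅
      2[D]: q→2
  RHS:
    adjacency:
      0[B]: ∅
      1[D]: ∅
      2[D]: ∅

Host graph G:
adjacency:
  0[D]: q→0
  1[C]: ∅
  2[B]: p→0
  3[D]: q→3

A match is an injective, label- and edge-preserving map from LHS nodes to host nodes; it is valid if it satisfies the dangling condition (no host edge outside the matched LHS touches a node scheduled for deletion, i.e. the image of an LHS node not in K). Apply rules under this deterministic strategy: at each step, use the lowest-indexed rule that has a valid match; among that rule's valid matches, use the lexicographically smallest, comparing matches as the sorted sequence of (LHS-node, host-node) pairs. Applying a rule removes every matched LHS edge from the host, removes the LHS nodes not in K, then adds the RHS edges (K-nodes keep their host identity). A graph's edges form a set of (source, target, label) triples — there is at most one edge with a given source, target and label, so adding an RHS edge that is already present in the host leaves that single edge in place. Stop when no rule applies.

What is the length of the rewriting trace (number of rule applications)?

initial: |V|=4 |E|=3  E = 0-q->0 2-p->0 3-q->3
step 1: apply R3 at {0↦2, 1↦0, 2↦3}  → |V|=4 |E|=2  E = 0-q->0 2-p->0
step 2: apply R3 at {0↦2, 1↦3, 2↦0}  → |V|=4 |E|=1  E = 2-p->0
normal form: no rule applies after step 2

Answer: 2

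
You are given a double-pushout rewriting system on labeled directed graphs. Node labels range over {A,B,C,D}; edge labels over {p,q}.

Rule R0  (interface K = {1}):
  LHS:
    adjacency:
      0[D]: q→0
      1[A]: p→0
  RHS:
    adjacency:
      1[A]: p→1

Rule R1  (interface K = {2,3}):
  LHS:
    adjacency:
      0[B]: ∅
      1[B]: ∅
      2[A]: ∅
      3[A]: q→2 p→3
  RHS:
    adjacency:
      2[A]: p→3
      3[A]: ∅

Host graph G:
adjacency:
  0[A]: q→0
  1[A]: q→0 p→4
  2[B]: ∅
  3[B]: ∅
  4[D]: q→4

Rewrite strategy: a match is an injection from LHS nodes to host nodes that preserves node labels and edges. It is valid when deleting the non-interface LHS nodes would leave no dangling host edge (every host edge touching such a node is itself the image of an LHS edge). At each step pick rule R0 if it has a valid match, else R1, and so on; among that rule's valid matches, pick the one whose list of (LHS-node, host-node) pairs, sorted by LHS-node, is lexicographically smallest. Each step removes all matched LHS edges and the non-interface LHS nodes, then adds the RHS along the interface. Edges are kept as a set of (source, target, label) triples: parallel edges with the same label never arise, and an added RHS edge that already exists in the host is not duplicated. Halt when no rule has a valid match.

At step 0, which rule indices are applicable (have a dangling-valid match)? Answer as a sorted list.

R0: 1 valid match — {0↦4, 1↦1}
R1: no valid match — LHS pattern not found

Answer: [R0]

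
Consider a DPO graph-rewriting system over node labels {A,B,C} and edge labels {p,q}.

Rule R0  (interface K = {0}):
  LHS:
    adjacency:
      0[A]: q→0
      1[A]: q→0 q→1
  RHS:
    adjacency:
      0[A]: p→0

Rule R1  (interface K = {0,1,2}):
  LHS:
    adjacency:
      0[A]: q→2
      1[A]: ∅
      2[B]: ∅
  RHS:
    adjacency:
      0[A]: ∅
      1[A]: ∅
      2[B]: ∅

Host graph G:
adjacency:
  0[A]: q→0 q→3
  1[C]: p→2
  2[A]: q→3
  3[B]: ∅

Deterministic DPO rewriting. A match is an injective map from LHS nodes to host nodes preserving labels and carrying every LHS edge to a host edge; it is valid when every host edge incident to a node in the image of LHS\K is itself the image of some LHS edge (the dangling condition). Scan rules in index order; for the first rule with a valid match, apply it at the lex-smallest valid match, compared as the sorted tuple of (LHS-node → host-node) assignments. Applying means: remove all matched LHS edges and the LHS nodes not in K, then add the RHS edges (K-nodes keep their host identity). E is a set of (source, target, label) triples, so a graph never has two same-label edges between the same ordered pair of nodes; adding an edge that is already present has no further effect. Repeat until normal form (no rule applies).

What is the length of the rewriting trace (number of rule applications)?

Answer: 2

Derivation:
[0] host  ⇒  4 nodes, 4 edges  {0-q->0 0-q->3 1-p->2 2-q->3}
[1] R1 @ {0↦0, 1↦2, 2↦3}  ⇒  4 nodes, 3 edges  {0-q->0 1-p->2 2-q->3}
[2] R1 @ {0↦2, 1↦0, 2↦3}  ⇒  4 nodes, 2 edges  {0-q->0 1-p->2}
final graph: no rule applies after step 2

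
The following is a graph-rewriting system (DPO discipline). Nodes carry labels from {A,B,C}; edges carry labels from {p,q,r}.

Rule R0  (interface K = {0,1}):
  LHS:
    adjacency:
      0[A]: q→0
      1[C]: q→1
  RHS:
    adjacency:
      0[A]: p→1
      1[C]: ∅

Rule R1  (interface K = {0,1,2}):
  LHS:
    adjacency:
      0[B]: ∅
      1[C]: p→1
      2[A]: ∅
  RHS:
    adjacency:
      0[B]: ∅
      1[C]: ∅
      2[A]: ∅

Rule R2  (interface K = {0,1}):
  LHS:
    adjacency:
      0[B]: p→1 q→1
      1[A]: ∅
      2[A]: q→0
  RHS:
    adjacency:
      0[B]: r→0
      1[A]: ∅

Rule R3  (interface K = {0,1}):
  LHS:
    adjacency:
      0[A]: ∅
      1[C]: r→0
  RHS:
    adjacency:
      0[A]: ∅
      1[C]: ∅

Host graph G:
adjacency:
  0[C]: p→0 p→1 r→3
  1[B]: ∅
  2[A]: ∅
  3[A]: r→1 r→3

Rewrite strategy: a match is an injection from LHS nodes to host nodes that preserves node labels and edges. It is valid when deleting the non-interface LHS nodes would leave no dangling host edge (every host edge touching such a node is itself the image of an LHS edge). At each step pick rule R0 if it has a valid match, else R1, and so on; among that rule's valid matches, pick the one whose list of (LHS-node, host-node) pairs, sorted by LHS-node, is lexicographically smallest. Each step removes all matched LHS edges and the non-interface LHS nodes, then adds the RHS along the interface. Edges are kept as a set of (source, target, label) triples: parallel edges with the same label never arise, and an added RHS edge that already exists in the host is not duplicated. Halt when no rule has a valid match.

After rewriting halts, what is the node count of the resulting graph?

Answer: 4

Derivation:
start.  V:4 E:5  edges: 0-p->0 0-p->1 0-r->3 3-r->1 3-r->3
1. fire R1 via {0↦1, 1↦0, 2↦2}  →  V:4 E:4  edges: 0-p->1 0-r->3 3-r->1 3-r->3
2. fire R3 via {0↦3, 1↦0}  →  V:4 E:3  edges: 0-p->1 3-r->1 3-r->3
normal form: no rule applies after step 2
NF nodes: {0:C, 1:B, 2:A, 3:A}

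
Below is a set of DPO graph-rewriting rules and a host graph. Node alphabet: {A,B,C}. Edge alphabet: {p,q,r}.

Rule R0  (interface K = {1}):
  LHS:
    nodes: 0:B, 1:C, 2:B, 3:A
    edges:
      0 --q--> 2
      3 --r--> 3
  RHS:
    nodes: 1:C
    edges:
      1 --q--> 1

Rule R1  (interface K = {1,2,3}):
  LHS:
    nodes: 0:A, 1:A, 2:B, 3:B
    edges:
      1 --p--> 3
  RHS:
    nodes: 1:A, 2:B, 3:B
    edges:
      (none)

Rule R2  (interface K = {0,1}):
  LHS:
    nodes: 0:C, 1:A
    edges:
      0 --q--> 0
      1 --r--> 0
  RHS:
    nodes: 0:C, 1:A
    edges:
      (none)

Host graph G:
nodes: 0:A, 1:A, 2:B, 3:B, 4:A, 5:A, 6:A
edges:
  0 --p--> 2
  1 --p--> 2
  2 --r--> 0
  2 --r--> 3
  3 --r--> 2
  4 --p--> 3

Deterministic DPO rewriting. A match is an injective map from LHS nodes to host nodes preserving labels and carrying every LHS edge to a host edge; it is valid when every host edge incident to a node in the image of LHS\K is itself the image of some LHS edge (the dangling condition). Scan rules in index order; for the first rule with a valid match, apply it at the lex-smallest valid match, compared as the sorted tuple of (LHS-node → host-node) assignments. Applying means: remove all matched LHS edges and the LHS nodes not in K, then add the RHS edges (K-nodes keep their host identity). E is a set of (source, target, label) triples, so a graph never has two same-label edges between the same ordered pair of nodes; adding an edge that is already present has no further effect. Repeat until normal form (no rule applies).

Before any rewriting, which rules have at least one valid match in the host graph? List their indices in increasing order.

Answer: [R1]

Rewrite trace:
R0: no valid match — LHS pattern not found
R1: 6 valid matches — {0↦5, 1↦0, 2↦3, 3↦2}, {0↦5, 1↦1, 2↦3, 3↦2}, {0↦5, 1↦4, 2↦2, 3↦3} (+3 more)
R2: no valid match — LHS pattern not found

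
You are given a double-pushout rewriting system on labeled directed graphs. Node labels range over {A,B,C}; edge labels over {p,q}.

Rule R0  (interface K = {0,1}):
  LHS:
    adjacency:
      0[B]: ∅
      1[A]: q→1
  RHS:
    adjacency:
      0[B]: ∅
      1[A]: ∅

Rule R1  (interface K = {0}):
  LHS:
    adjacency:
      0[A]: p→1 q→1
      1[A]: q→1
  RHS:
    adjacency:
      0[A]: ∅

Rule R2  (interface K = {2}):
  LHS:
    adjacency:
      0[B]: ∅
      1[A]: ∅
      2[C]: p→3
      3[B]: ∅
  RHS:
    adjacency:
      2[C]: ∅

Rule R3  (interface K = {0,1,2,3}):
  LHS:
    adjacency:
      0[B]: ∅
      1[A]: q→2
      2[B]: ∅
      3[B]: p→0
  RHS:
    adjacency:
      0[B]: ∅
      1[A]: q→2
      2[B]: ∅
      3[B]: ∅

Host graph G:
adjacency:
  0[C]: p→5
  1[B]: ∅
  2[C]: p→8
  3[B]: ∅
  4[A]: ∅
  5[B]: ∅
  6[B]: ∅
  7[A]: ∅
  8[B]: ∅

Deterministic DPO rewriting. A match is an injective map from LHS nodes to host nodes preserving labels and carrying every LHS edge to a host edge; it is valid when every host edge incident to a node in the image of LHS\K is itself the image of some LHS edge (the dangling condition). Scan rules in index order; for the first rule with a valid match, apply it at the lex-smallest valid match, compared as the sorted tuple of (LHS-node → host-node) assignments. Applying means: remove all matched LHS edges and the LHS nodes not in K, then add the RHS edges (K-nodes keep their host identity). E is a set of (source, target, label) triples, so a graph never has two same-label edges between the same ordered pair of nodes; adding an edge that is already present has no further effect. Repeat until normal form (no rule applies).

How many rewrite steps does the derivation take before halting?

Answer: 2

Derivation:
[0] host  ⇒  9 nodes, 2 edges  {0-p->5 2-p->8}
[1] R2 @ {0↦1, 1↦4, 2↦0, 3↦5}  ⇒  6 nodes, 1 edges  {2-p->8}
[2] R2 @ {0↦3, 1↦7, 2↦2, 3↦8}  ⇒  3 nodes, 0 edges  {∅}
normal form: no rule applies after step 2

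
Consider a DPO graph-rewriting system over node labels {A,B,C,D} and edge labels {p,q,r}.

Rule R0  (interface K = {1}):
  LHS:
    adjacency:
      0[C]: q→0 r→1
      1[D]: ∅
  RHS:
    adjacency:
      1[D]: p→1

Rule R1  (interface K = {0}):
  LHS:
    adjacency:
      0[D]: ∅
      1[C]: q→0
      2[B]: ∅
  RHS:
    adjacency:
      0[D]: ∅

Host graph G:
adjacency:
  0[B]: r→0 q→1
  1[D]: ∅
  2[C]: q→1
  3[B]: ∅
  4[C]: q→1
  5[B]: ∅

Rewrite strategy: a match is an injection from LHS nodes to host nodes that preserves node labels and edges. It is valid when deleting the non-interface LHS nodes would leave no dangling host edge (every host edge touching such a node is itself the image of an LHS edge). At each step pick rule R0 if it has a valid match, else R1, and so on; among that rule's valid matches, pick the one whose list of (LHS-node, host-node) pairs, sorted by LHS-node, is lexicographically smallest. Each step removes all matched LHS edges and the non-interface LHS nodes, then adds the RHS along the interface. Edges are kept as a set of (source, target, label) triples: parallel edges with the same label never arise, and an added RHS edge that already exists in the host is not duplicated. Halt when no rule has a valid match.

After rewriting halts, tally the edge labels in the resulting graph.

Answer: q:1 r:1

Steps:
start.  V:6 E:4  edges: 0-r->0 0-q->1 2-q->1 4-q->1
1. fire R1 via {0↦1, 1↦2, 2↦3}  →  V:4 E:3  edges: 0-r->0 0-q->1 4-q->1
2. fire R1 via {0↦1, 1↦4, 2↦5}  →  V:2 E:2  edges: 0-r->0 0-q->1
final graph: no rule applies after step 2
NF edges: [(0, 0, 'r'), (0, 1, 'q')]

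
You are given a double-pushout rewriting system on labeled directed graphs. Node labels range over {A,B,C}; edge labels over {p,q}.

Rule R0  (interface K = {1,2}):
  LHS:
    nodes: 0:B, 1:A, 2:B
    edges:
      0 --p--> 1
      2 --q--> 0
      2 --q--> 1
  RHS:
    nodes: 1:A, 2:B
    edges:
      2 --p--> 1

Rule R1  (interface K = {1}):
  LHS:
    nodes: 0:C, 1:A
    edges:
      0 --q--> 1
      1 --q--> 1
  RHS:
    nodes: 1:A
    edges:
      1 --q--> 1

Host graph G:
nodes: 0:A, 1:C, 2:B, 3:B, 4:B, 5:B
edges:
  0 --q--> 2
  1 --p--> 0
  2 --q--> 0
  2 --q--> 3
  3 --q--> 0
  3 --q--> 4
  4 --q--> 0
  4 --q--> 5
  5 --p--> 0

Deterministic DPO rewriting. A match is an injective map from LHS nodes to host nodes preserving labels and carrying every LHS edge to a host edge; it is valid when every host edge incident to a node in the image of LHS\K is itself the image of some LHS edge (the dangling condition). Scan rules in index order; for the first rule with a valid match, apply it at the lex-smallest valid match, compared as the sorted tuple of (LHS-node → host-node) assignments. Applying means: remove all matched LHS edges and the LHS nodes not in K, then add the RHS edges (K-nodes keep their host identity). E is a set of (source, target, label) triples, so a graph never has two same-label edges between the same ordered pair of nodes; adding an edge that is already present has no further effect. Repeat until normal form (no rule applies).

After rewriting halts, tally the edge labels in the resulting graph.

Answer: p:2 q:1

Rewrite trace:
initial: |V|=6 |E|=9  E = 0-q->2 1-p->0 2-q->0 2-q->3 3-q->0 3-q->4 4-q->0 4-q->5 5-p->0
step 1: apply R0 at {0↦5, 1↦0, 2↦4}  → |V|=5 |E|=7  E = 0-q->2 1-p->0 2-q->0 2-q->3 3-q->0 3-q->4 4-p->0
step 2: apply R0 at {0↦4, 1↦0, 2↦3}  → |V|=4 |E|=5  E = 0-q->2 1-p->0 2-q->0 2-q->3 3-p->0
step 3: apply R0 at {0↦3, 1↦0, 2↦2}  → |V|=3 |E|=3  E = 0-q->2 1-p->0 2-p->0
halt: no rule applies after step 3
NF edges: [(0, 2, 'q'), (1, 0, 'p'), (2, 0, 'p')]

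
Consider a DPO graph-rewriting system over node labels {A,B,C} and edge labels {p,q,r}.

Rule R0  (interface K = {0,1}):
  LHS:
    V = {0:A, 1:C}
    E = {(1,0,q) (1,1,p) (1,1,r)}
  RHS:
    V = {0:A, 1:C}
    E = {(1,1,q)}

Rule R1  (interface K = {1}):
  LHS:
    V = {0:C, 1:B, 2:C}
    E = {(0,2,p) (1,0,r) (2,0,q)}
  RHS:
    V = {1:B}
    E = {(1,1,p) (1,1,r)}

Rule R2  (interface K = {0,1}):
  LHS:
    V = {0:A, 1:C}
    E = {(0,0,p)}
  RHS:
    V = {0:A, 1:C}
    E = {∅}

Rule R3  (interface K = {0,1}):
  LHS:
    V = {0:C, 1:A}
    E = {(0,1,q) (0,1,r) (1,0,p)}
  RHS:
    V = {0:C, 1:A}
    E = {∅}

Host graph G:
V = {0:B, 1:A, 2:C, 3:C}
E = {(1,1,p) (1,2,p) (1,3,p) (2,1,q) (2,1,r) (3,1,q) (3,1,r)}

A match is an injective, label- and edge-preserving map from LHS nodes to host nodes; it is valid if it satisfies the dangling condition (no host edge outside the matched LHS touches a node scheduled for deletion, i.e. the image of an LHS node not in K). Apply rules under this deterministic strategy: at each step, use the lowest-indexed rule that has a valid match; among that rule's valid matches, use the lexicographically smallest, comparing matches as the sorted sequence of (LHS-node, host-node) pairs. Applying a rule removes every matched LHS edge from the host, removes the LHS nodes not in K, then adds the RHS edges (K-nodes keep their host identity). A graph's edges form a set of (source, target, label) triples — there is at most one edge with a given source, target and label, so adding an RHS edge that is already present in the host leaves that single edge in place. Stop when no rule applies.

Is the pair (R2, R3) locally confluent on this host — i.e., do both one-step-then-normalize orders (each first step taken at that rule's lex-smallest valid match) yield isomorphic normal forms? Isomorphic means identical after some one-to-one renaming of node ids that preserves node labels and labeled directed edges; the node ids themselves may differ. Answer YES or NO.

Answer: YES

Derivation:
branch R2-first: apply at {0↦1, 1↦2} → |E|=6, then 2 more step(s) → NF |V|=4 |E|=0 V={0:B, 1:A, 2:C, 3:C} E=∅
branch R3-first: apply at {0↦2, 1↦1} → |E|=4, then 2 more step(s) → NF |V|=4 |E|=0 V={0:B, 1:A, 2:C, 3:C} E=∅
graphs isomorphic (equal up to label-preserving node renaming)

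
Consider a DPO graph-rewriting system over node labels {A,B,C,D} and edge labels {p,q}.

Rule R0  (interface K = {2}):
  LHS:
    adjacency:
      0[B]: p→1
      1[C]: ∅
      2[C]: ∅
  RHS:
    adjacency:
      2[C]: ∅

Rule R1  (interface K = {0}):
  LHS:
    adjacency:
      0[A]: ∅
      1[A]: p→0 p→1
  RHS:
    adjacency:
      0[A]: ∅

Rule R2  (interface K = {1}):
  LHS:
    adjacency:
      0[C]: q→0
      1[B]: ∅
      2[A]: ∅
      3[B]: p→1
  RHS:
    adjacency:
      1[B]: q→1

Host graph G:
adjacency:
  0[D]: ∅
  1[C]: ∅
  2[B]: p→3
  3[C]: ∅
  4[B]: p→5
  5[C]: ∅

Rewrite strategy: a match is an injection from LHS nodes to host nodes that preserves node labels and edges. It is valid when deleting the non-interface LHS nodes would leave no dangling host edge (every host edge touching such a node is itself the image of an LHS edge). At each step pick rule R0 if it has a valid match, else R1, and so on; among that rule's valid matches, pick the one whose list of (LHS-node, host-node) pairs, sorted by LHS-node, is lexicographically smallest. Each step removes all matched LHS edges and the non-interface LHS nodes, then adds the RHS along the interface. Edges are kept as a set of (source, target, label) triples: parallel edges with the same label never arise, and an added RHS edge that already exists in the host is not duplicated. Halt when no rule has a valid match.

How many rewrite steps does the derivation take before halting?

[0] host  ⇒  6 nodes, 2 edges  {2-p->3 4-p->5}
[1] R0 @ {0↦2, 1↦3, 2↦1}  ⇒  4 nodes, 1 edges  {4-p->5}
[2] R0 @ {0↦4, 1↦5, 2↦1}  ⇒  2 nodes, 0 edges  {∅}
final graph: no rule applies after step 2

Answer: 2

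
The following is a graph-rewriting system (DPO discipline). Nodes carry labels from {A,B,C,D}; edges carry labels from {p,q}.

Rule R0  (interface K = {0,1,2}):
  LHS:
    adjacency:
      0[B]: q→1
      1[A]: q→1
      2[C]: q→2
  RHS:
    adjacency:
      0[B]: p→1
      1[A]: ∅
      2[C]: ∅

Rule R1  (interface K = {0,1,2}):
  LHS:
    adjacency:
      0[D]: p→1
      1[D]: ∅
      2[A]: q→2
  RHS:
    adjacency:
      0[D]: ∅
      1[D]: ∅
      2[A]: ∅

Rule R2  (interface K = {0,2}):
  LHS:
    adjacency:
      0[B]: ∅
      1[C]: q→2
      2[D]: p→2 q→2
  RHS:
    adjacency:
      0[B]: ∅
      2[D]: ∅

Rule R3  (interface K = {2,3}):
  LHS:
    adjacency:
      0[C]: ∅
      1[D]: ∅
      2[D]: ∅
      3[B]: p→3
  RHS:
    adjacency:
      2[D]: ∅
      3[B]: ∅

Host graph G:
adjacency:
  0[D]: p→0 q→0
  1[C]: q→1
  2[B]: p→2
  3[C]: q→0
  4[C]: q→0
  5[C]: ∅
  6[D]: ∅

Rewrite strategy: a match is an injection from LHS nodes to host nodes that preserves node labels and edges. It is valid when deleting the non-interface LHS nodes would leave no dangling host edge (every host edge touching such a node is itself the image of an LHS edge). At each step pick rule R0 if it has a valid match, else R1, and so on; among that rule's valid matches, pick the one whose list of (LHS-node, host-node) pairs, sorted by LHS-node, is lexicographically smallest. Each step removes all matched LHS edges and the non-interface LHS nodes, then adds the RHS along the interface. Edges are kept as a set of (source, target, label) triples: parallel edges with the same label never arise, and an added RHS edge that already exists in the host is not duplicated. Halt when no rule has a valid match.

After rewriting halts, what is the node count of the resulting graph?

Answer: 4

Steps:
[0] host  ⇒  7 nodes, 6 edges  {0-p->0 0-q->0 1-q->1 2-p->2 3-q->0 4-q->0}
[1] R2 @ {0↦2, 1↦3, 2↦0}  ⇒  6 nodes, 3 edges  {1-q->1 2-p->2 4-q->0}
[2] R3 @ {0↦5, 1↦6, 2↦0, 3↦2}  ⇒  4 nodes, 2 edges  {1-q->1 4-q->0}
normal form: no rule applies after step 2
NF nodes: {0:D, 1:C, 2:B, 4:C}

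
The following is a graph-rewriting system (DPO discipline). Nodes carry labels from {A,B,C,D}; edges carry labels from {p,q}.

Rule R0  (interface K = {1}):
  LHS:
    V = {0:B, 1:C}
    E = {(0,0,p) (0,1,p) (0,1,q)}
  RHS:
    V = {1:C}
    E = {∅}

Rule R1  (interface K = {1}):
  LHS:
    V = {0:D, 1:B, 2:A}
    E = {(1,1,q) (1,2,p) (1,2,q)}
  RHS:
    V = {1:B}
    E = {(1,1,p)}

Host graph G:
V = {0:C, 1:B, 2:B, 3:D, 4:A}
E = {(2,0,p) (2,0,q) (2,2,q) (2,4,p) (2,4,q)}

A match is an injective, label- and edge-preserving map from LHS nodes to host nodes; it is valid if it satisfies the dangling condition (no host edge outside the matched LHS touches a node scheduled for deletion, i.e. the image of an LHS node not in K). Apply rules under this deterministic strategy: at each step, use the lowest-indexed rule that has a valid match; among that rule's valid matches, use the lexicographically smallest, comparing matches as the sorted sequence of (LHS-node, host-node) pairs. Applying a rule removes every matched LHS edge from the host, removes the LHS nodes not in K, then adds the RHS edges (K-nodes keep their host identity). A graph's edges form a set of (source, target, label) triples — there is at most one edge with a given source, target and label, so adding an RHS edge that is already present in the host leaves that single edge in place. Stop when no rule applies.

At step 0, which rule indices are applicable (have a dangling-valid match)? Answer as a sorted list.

Answer: [R1]

Steps:
R0: no valid match — LHS pattern not found
R1: 1 valid match — {0↦3, 1↦2, 2↦4}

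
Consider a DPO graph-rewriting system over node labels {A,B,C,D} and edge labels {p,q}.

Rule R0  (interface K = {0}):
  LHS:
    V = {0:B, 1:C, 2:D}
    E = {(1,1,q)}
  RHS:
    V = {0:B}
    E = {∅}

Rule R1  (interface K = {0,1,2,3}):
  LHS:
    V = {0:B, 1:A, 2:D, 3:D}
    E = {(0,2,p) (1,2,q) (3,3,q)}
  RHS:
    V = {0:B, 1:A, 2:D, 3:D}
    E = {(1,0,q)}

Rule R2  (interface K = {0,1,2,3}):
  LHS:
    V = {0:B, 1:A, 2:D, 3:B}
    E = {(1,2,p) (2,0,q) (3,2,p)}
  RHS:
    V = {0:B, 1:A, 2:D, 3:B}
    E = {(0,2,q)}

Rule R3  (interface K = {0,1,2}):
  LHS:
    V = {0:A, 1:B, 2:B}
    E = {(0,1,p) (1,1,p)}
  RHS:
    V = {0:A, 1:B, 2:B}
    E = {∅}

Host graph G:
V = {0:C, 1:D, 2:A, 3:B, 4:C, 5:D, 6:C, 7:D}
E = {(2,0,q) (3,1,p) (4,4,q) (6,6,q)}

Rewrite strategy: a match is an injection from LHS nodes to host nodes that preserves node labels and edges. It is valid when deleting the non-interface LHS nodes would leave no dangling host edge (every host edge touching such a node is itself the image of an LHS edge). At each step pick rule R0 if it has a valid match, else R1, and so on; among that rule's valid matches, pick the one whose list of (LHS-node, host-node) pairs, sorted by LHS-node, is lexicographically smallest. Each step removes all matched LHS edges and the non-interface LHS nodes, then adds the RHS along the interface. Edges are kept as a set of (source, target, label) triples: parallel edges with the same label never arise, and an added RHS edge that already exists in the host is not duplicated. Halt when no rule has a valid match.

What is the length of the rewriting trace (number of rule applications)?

Answer: 2

Derivation:
start.  V:8 E:4  edges: 2-q->0 3-p->1 4-q->4 6-q->6
1. fire R0 via {0↦3, 1↦4, 2↦5}  →  V:6 E:3  edges: 2-q->0 3-p->1 6-q->6
2. fire R0 via {0↦3, 1↦6, 2↦7}  →  V:4 E:2  edges: 2-q->0 3-p->1
final graph: no rule applies after step 2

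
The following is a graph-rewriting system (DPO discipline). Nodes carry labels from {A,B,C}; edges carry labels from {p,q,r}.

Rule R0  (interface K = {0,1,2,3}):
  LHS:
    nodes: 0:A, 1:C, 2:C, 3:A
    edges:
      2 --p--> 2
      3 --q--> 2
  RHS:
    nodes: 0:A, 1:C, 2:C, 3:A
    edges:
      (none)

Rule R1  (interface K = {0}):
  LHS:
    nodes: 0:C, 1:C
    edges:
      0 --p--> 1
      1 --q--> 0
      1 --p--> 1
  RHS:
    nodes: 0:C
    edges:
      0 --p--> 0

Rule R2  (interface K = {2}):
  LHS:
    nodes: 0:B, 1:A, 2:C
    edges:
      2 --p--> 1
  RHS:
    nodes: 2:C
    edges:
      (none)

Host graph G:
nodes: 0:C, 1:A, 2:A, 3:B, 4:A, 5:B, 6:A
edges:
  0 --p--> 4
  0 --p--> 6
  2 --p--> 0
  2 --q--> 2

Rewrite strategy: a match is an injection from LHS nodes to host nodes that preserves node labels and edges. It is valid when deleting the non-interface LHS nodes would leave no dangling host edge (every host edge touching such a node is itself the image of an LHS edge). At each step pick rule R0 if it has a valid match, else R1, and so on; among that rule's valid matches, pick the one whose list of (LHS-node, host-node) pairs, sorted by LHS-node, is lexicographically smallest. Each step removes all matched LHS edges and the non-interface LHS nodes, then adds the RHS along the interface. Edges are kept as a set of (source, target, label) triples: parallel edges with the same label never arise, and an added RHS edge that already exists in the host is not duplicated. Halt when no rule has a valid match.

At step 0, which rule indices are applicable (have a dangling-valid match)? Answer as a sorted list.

R0: no valid match — LHS pattern not found
R1: no valid match — LHS pattern not found
R2: 4 valid matches — {0↦3, 1↦4, 2↦0}, {0↦3, 1↦6, 2↦0}, {0↦5, 1↦4, 2↦0} (+1 more)

Answer: [R2]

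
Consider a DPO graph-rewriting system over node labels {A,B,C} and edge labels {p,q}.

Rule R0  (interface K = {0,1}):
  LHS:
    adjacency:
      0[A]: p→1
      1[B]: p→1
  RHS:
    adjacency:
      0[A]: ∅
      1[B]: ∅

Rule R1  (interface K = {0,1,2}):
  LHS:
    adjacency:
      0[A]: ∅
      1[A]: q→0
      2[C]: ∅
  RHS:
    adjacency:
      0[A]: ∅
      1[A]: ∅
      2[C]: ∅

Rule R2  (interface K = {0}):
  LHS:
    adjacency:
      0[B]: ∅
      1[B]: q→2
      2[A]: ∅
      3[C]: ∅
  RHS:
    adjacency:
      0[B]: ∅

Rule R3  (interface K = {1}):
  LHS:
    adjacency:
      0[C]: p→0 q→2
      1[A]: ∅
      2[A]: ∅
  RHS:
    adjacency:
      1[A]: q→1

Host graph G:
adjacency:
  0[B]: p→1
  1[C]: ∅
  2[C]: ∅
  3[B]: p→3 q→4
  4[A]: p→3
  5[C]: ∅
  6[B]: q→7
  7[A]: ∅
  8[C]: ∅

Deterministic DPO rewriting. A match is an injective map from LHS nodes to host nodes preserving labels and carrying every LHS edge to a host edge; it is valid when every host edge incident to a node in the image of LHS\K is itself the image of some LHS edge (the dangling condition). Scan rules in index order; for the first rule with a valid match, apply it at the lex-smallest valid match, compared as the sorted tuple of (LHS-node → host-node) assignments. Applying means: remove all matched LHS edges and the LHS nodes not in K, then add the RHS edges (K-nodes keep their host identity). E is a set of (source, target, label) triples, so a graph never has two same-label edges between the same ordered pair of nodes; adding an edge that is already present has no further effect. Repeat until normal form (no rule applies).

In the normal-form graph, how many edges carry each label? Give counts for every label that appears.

start.  V:9 E:5  edges: 0-p->1 3-p->3 3-q->4 4-p->3 6-q->7
1. fire R0 via {0↦4, 1↦3}  →  V:9 E:3  edges: 0-p->1 3-q->4 6-q->7
2. fire R2 via {0↦0, 1↦3, 2↦4, 3↦2}  →  V:6 E:2  edges: 0-p->1 6-q->7
3. fire R2 via {0↦0, 1↦6, 2↦7, 3↦5}  →  V:3 E:1  edges: 0-p->1
final graph: no rule applies after step 3
NF edges: [(0, 1, 'p')]

Answer: p:1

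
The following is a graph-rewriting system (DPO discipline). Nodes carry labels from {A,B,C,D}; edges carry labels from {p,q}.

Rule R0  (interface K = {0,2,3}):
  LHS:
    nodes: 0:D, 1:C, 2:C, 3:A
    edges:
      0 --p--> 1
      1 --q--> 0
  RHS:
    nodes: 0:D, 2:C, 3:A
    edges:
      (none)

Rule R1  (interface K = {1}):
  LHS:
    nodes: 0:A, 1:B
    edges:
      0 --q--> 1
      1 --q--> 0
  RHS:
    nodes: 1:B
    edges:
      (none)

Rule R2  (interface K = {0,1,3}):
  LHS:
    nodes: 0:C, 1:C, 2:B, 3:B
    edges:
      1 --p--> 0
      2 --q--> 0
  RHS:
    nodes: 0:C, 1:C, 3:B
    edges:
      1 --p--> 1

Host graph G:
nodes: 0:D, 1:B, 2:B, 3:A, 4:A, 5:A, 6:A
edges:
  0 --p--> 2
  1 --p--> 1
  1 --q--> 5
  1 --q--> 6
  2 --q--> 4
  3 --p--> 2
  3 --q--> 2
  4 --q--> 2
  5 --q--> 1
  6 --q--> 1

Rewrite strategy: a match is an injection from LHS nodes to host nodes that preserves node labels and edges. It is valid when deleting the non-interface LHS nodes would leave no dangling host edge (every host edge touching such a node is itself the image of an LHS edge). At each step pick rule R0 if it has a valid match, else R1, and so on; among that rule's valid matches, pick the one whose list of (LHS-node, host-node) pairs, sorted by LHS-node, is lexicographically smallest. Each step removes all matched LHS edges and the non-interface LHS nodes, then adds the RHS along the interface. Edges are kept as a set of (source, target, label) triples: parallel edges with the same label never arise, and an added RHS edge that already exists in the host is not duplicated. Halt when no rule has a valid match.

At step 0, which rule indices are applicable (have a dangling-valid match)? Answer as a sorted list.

R0: no valid match — LHS pattern not found
R1: 3 valid matches — {0↦4, 1↦2}, {0↦5, 1↦1}, {0↦6, 1↦1}
R2: no valid match — LHS pattern not found

Answer: [R1]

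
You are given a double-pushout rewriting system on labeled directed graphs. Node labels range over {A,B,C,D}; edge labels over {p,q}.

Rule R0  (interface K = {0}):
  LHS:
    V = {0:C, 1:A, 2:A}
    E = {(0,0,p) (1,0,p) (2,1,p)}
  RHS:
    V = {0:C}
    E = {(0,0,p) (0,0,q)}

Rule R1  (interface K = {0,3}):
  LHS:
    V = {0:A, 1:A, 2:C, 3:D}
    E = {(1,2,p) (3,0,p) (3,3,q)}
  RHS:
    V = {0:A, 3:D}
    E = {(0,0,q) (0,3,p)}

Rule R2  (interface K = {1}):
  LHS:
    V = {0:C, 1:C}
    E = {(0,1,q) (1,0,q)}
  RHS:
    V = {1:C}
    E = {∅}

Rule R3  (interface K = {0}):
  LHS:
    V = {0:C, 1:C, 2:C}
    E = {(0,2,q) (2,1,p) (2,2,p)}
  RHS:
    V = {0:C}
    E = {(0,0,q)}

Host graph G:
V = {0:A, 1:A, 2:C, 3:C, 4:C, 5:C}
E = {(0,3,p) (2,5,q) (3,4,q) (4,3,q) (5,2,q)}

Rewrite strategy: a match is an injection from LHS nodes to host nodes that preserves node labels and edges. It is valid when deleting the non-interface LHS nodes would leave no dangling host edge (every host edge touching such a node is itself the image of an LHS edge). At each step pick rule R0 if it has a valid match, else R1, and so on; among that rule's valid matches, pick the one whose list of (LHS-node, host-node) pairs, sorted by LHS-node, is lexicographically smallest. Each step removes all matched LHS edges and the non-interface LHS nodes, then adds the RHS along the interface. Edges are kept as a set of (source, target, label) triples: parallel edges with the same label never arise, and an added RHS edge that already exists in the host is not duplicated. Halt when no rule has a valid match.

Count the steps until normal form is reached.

Answer: 2

Steps:
start.  V:6 E:5  edges: 0-p->3 2-q->5 3-q->4 4-q->3 5-q->2
1. fire R2 via {0↦2, 1↦5}  →  V:5 E:3  edges: 0-p->3 3-q->4 4-q->3
2. fire R2 via {0↦4, 1↦3}  →  V:4 E:1  edges: 0-p->3
halt: no rule applies after step 2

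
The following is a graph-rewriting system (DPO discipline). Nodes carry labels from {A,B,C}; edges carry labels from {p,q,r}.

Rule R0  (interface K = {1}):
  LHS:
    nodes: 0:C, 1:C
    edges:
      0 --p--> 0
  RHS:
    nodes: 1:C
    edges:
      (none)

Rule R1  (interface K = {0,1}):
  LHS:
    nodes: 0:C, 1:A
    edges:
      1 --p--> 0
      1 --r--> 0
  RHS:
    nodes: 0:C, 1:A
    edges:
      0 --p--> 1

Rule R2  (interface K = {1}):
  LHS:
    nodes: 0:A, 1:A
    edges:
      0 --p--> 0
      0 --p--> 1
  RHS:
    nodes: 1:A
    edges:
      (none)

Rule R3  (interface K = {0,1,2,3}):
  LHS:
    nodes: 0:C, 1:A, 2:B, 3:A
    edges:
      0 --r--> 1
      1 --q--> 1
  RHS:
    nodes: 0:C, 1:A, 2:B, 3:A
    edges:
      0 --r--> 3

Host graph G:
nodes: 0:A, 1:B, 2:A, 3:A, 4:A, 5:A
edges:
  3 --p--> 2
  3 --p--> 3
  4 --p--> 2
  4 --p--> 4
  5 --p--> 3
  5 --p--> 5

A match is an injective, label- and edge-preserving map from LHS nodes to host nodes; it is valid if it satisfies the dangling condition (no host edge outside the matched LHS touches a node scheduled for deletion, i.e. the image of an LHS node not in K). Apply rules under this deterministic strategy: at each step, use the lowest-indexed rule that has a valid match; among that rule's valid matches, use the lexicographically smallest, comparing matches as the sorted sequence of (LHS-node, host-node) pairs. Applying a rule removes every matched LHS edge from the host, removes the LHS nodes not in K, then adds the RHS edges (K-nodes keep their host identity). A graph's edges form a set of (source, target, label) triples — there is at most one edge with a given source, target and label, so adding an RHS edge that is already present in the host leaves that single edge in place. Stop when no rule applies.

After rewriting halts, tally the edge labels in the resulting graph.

Answer: (no edges)

Steps:
initial: |V|=6 |E|=6  E = 3-p->2 3-p->3 4-p->2 4-p->4 5-p->3 5-p->5
step 1: apply R2 at {0↦4, 1↦2}  → |V|=5 |E|=4  E = 3-p->2 3-p->3 5-p->3 5-p->5
step 2: apply R2 at {0↦5, 1↦3}  → |V|=4 |E|=2  E = 3-p->2 3-p->3
step 3: apply R2 at {0↦3, 1↦2}  → |V|=3 |E|=0  E = ∅
halt: no rule applies after step 3
NF edges: []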